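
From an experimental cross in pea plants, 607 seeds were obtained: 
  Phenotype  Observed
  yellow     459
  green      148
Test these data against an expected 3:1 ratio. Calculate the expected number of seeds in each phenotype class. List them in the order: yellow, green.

455.25, 151.75

Under the 3:1 hypothesis (Σ ratio = 4, N = 607):
  yellow: 607 × 3/4 = 455.25
  green: 607 × 1/4 = 151.75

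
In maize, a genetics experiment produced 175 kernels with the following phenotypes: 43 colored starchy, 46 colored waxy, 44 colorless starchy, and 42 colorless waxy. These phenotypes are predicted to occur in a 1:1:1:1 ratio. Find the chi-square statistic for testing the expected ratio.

Expected counts for N = 175 under a 1:1:1:1 ratio (total parts = 4):
  colored starchy: 175 × 1/4 = 43.75
  colored waxy: 175 × 1/4 = 43.75
  colorless starchy: 175 × 1/4 = 43.75
  colorless waxy: 175 × 1/4 = 43.75
χ² = Σ (O − E)² / E
  colored starchy: (43 − 43.75)² / 43.75 = 0.0129
  colored waxy: (46 − 43.75)² / 43.75 = 0.1157
  colorless starchy: (44 − 43.75)² / 43.75 = 0.0014
  colorless waxy: (42 − 43.75)² / 43.75 = 0.0700
χ² = 0.0129 + 0.1157 + 0.0014 + 0.0700 = 0.200

0.200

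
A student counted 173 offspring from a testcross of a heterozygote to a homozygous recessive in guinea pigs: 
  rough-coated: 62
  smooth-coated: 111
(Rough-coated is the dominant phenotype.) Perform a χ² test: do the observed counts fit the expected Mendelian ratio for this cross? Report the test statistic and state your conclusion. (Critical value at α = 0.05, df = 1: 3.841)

A testcross of a heterozygote (Aa × aa) gives a 1:1 phenotypic ratio.
The 1:1 ratio has 2 parts, so with N = 173 the expected counts are:
  rough-coated: 173 × 1/2 = 86.5
  smooth-coated: 173 × 1/2 = 86.5
χ² = Σ (O − E)² / E
  rough-coated: (62 − 86.5)² / 86.5 = 6.9393
  smooth-coated: (111 − 86.5)² / 86.5 = 6.9393
χ² = 6.9393 + 6.9393 = 13.8786 ≈ 13.879
Degrees of freedom = 2 − 1 = 1; critical value at α = 0.05 is 3.841.
Since 13.879 > 3.841, we reject the null hypothesis — the data do not fit the 1:1 ratio.

13.879; not consistent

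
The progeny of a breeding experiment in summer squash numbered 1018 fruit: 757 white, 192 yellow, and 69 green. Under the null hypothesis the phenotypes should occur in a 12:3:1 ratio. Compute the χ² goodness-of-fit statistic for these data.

0.516

Expected counts for N = 1018 under a 12:3:1 ratio (total parts = 16):
  white: 1018 × 12/16 = 763.5
  yellow: 1018 × 3/16 = 190.875
  green: 1018 × 1/16 = 63.625
χ² = Σ (O − E)² / E
  white: (757 − 763.5)² / 763.5 = 0.0553
  yellow: (192 − 190.875)² / 190.875 = 0.0066
  green: (69 − 63.625)² / 63.625 = 0.4541
χ² = 0.0553 + 0.0066 + 0.4541 = 0.516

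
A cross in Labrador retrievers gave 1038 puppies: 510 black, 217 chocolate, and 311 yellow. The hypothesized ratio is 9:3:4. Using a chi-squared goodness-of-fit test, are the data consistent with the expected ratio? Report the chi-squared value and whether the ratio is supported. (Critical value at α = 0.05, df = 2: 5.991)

22.140; not consistent

Total ratio parts = 16. Expected numbers out of 1038:
  black: 1038 × 9/16 = 583.875
  chocolate: 1038 × 3/16 = 194.625
  yellow: 1038 × 4/16 = 259.5
χ² = Σ (O − E)² / E
  black: (510 − 583.875)² / 583.875 = 9.3471
  chocolate: (217 − 194.625)² / 194.625 = 2.5723
  yellow: (311 − 259.5)² / 259.5 = 10.2206
χ² = 9.3471 + 2.5723 + 10.2206 = 22.140
Degrees of freedom = 3 − 1 = 2; critical value at α = 0.05 is 5.991.
Since 22.140 > 5.991, we reject the null hypothesis — the data do not fit the 9:3:4 ratio.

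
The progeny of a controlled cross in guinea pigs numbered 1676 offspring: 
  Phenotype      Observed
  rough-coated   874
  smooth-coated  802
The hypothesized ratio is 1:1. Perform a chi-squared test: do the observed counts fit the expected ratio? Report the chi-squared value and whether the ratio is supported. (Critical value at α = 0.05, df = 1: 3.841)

3.093; consistent

Total ratio parts = 2. Expected numbers out of 1676:
  rough-coated: 1676 × 1/2 = 838
  smooth-coated: 1676 × 1/2 = 838
χ² = Σ (O − E)² / E
  rough-coated: (874 − 838)² / 838 = 1.5465
  smooth-coated: (802 − 838)² / 838 = 1.5465
χ² = 1.5465 + 1.5465 = 3.093
Degrees of freedom = 2 − 1 = 1; critical value at α = 0.05 is 3.841.
Since 3.093 < 3.841, we fail to reject the null hypothesis — the data are consistent with the 1:1 ratio.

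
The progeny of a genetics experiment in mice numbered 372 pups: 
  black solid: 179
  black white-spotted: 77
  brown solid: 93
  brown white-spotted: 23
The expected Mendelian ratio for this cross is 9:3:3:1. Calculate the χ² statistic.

12.879

Under the 9:3:3:1 hypothesis (Σ ratio = 16, N = 372):
  black solid: 372 × 9/16 = 209.25
  black white-spotted: 372 × 3/16 = 69.75
  brown solid: 372 × 3/16 = 69.75
  brown white-spotted: 372 × 1/16 = 23.25
χ² = Σ (O − E)² / E
  black solid: (179 − 209.25)² / 209.25 = 4.3731
  black white-spotted: (77 − 69.75)² / 69.75 = 0.7536
  brown solid: (93 − 69.75)² / 69.75 = 7.7500
  brown white-spotted: (23 − 23.25)² / 23.25 = 0.0027
χ² = 4.3731 + 0.7536 + 7.7500 + 0.0027 = 12.8794 ≈ 12.879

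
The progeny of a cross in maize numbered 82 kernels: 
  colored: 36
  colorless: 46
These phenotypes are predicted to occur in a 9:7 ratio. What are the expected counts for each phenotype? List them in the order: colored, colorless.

46.125, 35.875

Under the 9:7 hypothesis (Σ ratio = 16, N = 82):
  colored: 82 × 9/16 = 46.125
  colorless: 82 × 7/16 = 35.875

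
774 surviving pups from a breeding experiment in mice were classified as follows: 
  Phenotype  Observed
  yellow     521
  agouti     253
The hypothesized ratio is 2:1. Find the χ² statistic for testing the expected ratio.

0.145

Expected counts for N = 774 under a 2:1 ratio (total parts = 3):
  yellow: 774 × 2/3 = 516
  agouti: 774 × 1/3 = 258
χ² = Σ (O − E)² / E
  yellow: (521 − 516)² / 516 = 0.0484
  agouti: (253 − 258)² / 258 = 0.0969
χ² = 0.0484 + 0.0969 = 0.1453 ≈ 0.145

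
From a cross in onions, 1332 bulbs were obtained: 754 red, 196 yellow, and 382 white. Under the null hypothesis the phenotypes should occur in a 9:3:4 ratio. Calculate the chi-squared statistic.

18.808

The 9:3:4 ratio has 16 parts, so with N = 1332 the expected counts are:
  red: 1332 × 9/16 = 749.25
  yellow: 1332 × 3/16 = 249.75
  white: 1332 × 4/16 = 333
χ² = Σ (O − E)² / E
  red: (754 − 749.25)² / 749.25 = 0.0301
  yellow: (196 − 249.75)² / 249.75 = 11.5678
  white: (382 − 333)² / 333 = 7.2102
χ² = 0.0301 + 11.5678 + 7.2102 = 18.8081 ≈ 18.808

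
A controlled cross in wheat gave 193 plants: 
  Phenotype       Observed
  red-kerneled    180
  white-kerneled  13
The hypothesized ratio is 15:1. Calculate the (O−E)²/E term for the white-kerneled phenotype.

Under the 15:1 hypothesis (Σ ratio = 16, N = 193):
  red-kerneled: 193 × 15/16 = 180.9375
  white-kerneled: 193 × 1/16 = 12.0625
Contribution of white-kerneled: (13 − 12.0625)² / 12.0625 = 0.0729

0.073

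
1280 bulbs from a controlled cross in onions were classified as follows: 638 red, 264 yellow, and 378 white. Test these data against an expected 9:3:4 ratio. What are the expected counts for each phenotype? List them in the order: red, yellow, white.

Total ratio parts = 16. Expected numbers out of 1280:
  red: 1280 × 9/16 = 720
  yellow: 1280 × 3/16 = 240
  white: 1280 × 4/16 = 320

720, 240, 320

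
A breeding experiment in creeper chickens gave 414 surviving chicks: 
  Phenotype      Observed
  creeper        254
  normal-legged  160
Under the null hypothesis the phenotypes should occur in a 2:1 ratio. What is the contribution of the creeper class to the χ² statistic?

1.754

Expected counts for N = 414 under a 2:1 ratio (total parts = 3):
  creeper: 414 × 2/3 = 276
  normal-legged: 414 × 1/3 = 138
Contribution of creeper: (254 − 276)² / 276 = 1.7536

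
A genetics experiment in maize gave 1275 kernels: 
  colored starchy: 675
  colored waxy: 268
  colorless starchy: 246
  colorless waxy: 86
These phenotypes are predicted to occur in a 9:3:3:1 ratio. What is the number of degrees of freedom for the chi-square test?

3

A goodness-of-fit test with 4 phenotype classes has df = 4 − 1 = 3.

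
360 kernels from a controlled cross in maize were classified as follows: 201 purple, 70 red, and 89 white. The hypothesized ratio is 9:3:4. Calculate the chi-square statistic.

The 9:3:4 ratio has 16 parts, so with N = 360 the expected counts are:
  purple: 360 × 9/16 = 202.5
  red: 360 × 3/16 = 67.5
  white: 360 × 4/16 = 90
χ² = Σ (O − E)² / E
  purple: (201 − 202.5)² / 202.5 = 0.0111
  red: (70 − 67.5)² / 67.5 = 0.0926
  white: (89 − 90)² / 90 = 0.0111
χ² = 0.0111 + 0.0926 + 0.0111 = 0.1148 ≈ 0.115

0.115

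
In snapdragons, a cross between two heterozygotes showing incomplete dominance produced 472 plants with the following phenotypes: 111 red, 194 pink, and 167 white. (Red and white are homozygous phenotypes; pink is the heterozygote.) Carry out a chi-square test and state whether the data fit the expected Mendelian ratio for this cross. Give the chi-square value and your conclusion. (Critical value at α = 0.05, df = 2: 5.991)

28.237; not consistent

With incomplete dominance, a heterozygote × heterozygote cross gives a 1:2:1 phenotypic ratio.
The 1:2:1 ratio has 4 parts, so with N = 472 the expected counts are:
  red: 472 × 1/4 = 118
  pink: 472 × 2/4 = 236
  white: 472 × 1/4 = 118
χ² = Σ (O − E)² / E
  red: (111 − 118)² / 118 = 0.4153
  pink: (194 − 236)² / 236 = 7.4746
  white: (167 − 118)² / 118 = 20.3475
χ² = 0.4153 + 7.4746 + 20.3475 = 28.2374 ≈ 28.237
Degrees of freedom = 3 − 1 = 2; critical value at α = 0.05 is 5.991.
Since 28.237 > 5.991, we reject the null hypothesis — the data do not fit the 1:2:1 ratio.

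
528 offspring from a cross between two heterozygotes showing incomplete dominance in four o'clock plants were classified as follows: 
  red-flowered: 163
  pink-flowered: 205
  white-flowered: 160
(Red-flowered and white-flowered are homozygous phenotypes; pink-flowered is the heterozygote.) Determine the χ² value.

With incomplete dominance, a heterozygote × heterozygote cross gives a 1:2:1 phenotypic ratio.
Total ratio parts = 4. Expected numbers out of 528:
  red-flowered: 528 × 1/4 = 132
  pink-flowered: 528 × 2/4 = 264
  white-flowered: 528 × 1/4 = 132
χ² = Σ (O − E)² / E
  red-flowered: (163 − 132)² / 132 = 7.2803
  pink-flowered: (205 − 264)² / 264 = 13.1856
  white-flowered: (160 − 132)² / 132 = 5.9394
χ² = 7.2803 + 13.1856 + 5.9394 = 26.4053 ≈ 26.405

26.405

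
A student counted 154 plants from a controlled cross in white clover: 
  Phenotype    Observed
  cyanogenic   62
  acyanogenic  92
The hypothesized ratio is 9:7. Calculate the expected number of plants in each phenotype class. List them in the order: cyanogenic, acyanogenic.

Expected counts for N = 154 under a 9:7 ratio (total parts = 16):
  cyanogenic: 154 × 9/16 = 86.625
  acyanogenic: 154 × 7/16 = 67.375

86.625, 67.375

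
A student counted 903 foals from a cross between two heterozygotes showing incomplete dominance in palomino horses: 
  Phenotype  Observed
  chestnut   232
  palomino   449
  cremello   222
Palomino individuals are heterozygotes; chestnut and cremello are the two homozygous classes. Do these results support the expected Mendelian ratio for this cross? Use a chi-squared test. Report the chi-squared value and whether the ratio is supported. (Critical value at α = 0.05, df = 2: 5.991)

With incomplete dominance, a heterozygote × heterozygote cross gives a 1:2:1 phenotypic ratio.
The 1:2:1 ratio has 4 parts, so with N = 903 the expected counts are:
  chestnut: 903 × 1/4 = 225.75
  palomino: 903 × 2/4 = 451.5
  cremello: 903 × 1/4 = 225.75
χ² = Σ (O − E)² / E
  chestnut: (232 − 225.75)² / 225.75 = 0.1730
  palomino: (449 − 451.5)² / 451.5 = 0.0138
  cremello: (222 − 225.75)² / 225.75 = 0.0623
χ² = 0.1730 + 0.0138 + 0.0623 = 0.2491 ≈ 0.249
Degrees of freedom = 3 − 1 = 2; critical value at α = 0.05 is 5.991.
Since 0.249 < 5.991, we fail to reject the null hypothesis — the data are consistent with the 1:2:1 ratio.

0.249; consistent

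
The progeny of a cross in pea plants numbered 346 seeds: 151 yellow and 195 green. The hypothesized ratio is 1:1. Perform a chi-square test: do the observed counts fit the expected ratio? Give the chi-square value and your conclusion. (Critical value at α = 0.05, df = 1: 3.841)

5.595; not consistent

The 1:1 ratio has 2 parts, so with N = 346 the expected counts are:
  yellow: 346 × 1/2 = 173
  green: 346 × 1/2 = 173
χ² = Σ (O − E)² / E
  yellow: (151 − 173)² / 173 = 2.7977
  green: (195 − 173)² / 173 = 2.7977
χ² = 2.7977 + 2.7977 = 5.5954 ≈ 5.595
Degrees of freedom = 2 − 1 = 1; critical value at α = 0.05 is 3.841.
Since 5.595 > 3.841, we reject the null hypothesis — the data do not fit the 1:1 ratio.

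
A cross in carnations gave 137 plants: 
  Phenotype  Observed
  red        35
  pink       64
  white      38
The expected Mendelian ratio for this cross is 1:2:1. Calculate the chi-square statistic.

0.723

The 1:2:1 ratio has 4 parts, so with N = 137 the expected counts are:
  red: 137 × 1/4 = 34.25
  pink: 137 × 2/4 = 68.5
  white: 137 × 1/4 = 34.25
χ² = Σ (O − E)² / E
  red: (35 − 34.25)² / 34.25 = 0.0164
  pink: (64 − 68.5)² / 68.5 = 0.2956
  white: (38 − 34.25)² / 34.25 = 0.4106
χ² = 0.0164 + 0.2956 + 0.4106 = 0.7226 ≈ 0.723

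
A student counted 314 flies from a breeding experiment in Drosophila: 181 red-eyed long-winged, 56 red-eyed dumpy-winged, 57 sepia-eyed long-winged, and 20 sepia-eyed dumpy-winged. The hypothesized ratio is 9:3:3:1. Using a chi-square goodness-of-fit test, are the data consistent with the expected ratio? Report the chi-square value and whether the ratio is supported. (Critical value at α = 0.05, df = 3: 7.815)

Total ratio parts = 16. Expected numbers out of 314:
  red-eyed long-winged: 314 × 9/16 = 176.625
  red-eyed dumpy-winged: 314 × 3/16 = 58.875
  sepia-eyed long-winged: 314 × 3/16 = 58.875
  sepia-eyed dumpy-winged: 314 × 1/16 = 19.625
χ² = Σ (O − E)² / E
  red-eyed long-winged: (181 − 176.625)² / 176.625 = 0.1084
  red-eyed dumpy-winged: (56 − 58.875)² / 58.875 = 0.1404
  sepia-eyed long-winged: (57 − 58.875)² / 58.875 = 0.0597
  sepia-eyed dumpy-winged: (20 − 19.625)² / 19.625 = 0.0072
χ² = 0.1084 + 0.1404 + 0.0597 + 0.0072 = 0.3157 ≈ 0.316
Degrees of freedom = 4 − 1 = 3; critical value at α = 0.05 is 7.815.
Since 0.316 < 7.815, we fail to reject the null hypothesis — the data are consistent with the 9:3:3:1 ratio.

0.316; consistent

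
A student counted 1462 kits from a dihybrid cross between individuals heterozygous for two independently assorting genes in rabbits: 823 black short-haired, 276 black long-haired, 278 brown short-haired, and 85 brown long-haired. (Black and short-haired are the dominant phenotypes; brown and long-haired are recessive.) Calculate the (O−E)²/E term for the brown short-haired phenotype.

0.055

A dihybrid F₂ with independent assortment and complete dominance at both loci gives a 9:3:3:1 phenotypic ratio.
Under the 9:3:3:1 hypothesis (Σ ratio = 16, N = 1462):
  black short-haired: 1462 × 9/16 = 822.375
  black long-haired: 1462 × 3/16 = 274.125
  brown short-haired: 1462 × 3/16 = 274.125
  brown long-haired: 1462 × 1/16 = 91.375
Contribution of brown short-haired: (278 − 274.125)² / 274.125 = 0.0548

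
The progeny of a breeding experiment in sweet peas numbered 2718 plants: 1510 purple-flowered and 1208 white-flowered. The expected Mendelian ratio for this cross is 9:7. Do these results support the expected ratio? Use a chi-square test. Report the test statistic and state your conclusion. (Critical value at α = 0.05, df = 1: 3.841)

0.533; consistent

Under the 9:7 hypothesis (Σ ratio = 16, N = 2718):
  purple-flowered: 2718 × 9/16 = 1528.875
  white-flowered: 2718 × 7/16 = 1189.125
χ² = Σ (O − E)² / E
  purple-flowered: (1510 − 1528.875)² / 1528.875 = 0.2330
  white-flowered: (1208 − 1189.125)² / 1189.125 = 0.2996
χ² = 0.2330 + 0.2996 = 0.5326 ≈ 0.533
Degrees of freedom = 2 − 1 = 1; critical value at α = 0.05 is 3.841.
Since 0.533 < 3.841, we fail to reject the null hypothesis — the data are consistent with the 9:7 ratio.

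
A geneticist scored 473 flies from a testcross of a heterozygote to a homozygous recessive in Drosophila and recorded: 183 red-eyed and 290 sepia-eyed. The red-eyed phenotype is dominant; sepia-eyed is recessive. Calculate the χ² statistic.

A testcross of a heterozygote (Aa × aa) gives a 1:1 phenotypic ratio.
The 1:1 ratio has 2 parts, so with N = 473 the expected counts are:
  red-eyed: 473 × 1/2 = 236.5
  sepia-eyed: 473 × 1/2 = 236.5
χ² = Σ (O − E)² / E
  red-eyed: (183 − 236.5)² / 236.5 = 12.1025
  sepia-eyed: (290 − 236.5)² / 236.5 = 12.1025
χ² = 12.1025 + 12.1025 = 24.205

24.205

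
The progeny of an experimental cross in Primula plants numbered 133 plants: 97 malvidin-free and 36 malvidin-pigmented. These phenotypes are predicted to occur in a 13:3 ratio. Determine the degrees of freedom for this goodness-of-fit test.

A goodness-of-fit test with 2 phenotype classes has df = 2 − 1 = 1.

1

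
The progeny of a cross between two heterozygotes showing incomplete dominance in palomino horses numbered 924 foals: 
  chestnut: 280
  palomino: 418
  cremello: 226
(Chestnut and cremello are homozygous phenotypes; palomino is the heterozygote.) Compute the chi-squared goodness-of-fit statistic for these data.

With incomplete dominance, a heterozygote × heterozygote cross gives a 1:2:1 phenotypic ratio.
Total ratio parts = 4. Expected numbers out of 924:
  chestnut: 924 × 1/4 = 231
  palomino: 924 × 2/4 = 462
  cremello: 924 × 1/4 = 231
χ² = Σ (O − E)² / E
  chestnut: (280 − 231)² / 231 = 10.3939
  palomino: (418 − 462)² / 462 = 4.1905
  cremello: (226 − 231)² / 231 = 0.1082
χ² = 10.3939 + 4.1905 + 0.1082 = 14.6926 ≈ 14.693

14.693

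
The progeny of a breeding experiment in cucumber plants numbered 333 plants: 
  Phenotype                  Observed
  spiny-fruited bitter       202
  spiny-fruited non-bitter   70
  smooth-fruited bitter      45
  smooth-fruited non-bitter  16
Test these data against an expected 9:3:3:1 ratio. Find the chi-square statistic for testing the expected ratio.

8.050

Under the 9:3:3:1 hypothesis (Σ ratio = 16, N = 333):
  spiny-fruited bitter: 333 × 9/16 = 187.3125
  spiny-fruited non-bitter: 333 × 3/16 = 62.4375
  smooth-fruited bitter: 333 × 3/16 = 62.4375
  smooth-fruited non-bitter: 333 × 1/16 = 20.8125
χ² = Σ (O − E)² / E
  spiny-fruited bitter: (202 − 187.3125)² / 187.3125 = 1.1517
  spiny-fruited non-bitter: (70 − 62.4375)² / 62.4375 = 0.9160
  smooth-fruited bitter: (45 − 62.4375)² / 62.4375 = 4.8699
  smooth-fruited non-bitter: (16 − 20.8125)² / 20.8125 = 1.1128
χ² = 1.1517 + 0.9160 + 4.8699 + 1.1128 = 8.0504 ≈ 8.050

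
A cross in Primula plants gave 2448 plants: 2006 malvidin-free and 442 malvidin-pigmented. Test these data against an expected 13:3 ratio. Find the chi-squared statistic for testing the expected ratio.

Total ratio parts = 16. Expected numbers out of 2448:
  malvidin-free: 2448 × 13/16 = 1989
  malvidin-pigmented: 2448 × 3/16 = 459
χ² = Σ (O − E)² / E
  malvidin-free: (2006 − 1989)² / 1989 = 0.1453
  malvidin-pigmented: (442 − 459)² / 459 = 0.6296
χ² = 0.1453 + 0.6296 = 0.7749 ≈ 0.775

0.775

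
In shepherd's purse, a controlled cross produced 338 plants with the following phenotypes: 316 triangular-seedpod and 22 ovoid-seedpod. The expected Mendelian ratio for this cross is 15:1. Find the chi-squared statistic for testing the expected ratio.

0.039

Under the 15:1 hypothesis (Σ ratio = 16, N = 338):
  triangular-seedpod: 338 × 15/16 = 316.875
  ovoid-seedpod: 338 × 1/16 = 21.125
χ² = Σ (O − E)² / E
  triangular-seedpod: (316 − 316.875)² / 316.875 = 0.0024
  ovoid-seedpod: (22 − 21.125)² / 21.125 = 0.0362
χ² = 0.0024 + 0.0362 = 0.0386 ≈ 0.039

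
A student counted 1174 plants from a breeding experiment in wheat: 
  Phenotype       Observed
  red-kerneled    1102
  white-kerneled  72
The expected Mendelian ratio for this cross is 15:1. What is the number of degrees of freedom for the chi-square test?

1

A goodness-of-fit test with 2 phenotype classes has df = 2 − 1 = 1.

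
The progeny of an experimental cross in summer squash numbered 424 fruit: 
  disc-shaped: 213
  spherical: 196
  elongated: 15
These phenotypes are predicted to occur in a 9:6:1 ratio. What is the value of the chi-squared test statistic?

Under the 9:6:1 hypothesis (Σ ratio = 16, N = 424):
  disc-shaped: 424 × 9/16 = 238.5
  spherical: 424 × 6/16 = 159
  elongated: 424 × 1/16 = 26.5
χ² = Σ (O − E)² / E
  disc-shaped: (213 − 238.5)² / 238.5 = 2.7264
  spherical: (196 − 159)² / 159 = 8.6101
  elongated: (15 − 26.5)² / 26.5 = 4.9906
χ² = 2.7264 + 8.6101 + 4.9906 = 16.3271 ≈ 16.327

16.327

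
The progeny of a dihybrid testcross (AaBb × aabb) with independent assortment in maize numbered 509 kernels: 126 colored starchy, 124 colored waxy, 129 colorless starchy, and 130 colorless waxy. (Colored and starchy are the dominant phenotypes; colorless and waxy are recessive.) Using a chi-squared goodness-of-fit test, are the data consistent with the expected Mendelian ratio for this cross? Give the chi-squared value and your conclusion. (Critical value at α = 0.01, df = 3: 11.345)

0.179; consistent

A dihybrid testcross with independent assortment gives a 1:1:1:1 ratio.
Expected counts for N = 509 under a 1:1:1:1 ratio (total parts = 4):
  colored starchy: 509 × 1/4 = 127.25
  colored waxy: 509 × 1/4 = 127.25
  colorless starchy: 509 × 1/4 = 127.25
  colorless waxy: 509 × 1/4 = 127.25
χ² = Σ (O − E)² / E
  colored starchy: (126 − 127.25)² / 127.25 = 0.0123
  colored waxy: (124 − 127.25)² / 127.25 = 0.0830
  colorless starchy: (129 − 127.25)² / 127.25 = 0.0241
  colorless waxy: (130 − 127.25)² / 127.25 = 0.0594
χ² = 0.0123 + 0.0830 + 0.0241 + 0.0594 = 0.1788 ≈ 0.179
Degrees of freedom = 4 − 1 = 3; critical value at α = 0.01 is 11.345.
Since 0.179 < 11.345, we fail to reject the null hypothesis — the data are consistent with the 1:1:1:1 ratio.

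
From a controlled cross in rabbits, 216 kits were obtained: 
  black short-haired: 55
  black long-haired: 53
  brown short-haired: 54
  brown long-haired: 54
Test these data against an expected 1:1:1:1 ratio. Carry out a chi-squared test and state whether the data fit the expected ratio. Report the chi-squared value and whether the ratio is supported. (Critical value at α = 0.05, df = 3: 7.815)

0.037; consistent

Expected counts for N = 216 under a 1:1:1:1 ratio (total parts = 4):
  black short-haired: 216 × 1/4 = 54
  black long-haired: 216 × 1/4 = 54
  brown short-haired: 216 × 1/4 = 54
  brown long-haired: 216 × 1/4 = 54
χ² = Σ (O − E)² / E
  black short-haired: (55 − 54)² / 54 = 0.0185
  black long-haired: (53 − 54)² / 54 = 0.0185
  brown short-haired: (54 − 54)² / 54 = 0.0000
  brown long-haired: (54 − 54)² / 54 = 0.0000
χ² = 0.0185 + 0.0185 + 0.0000 + 0.0000 = 0.037
Degrees of freedom = 4 − 1 = 3; critical value at α = 0.05 is 7.815.
Since 0.037 < 7.815, we fail to reject the null hypothesis — the data are consistent with the 1:1:1:1 ratio.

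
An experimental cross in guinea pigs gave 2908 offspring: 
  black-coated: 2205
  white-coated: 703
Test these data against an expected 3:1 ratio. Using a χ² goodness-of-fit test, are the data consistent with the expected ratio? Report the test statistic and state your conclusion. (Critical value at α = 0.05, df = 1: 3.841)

1.056; consistent

The 3:1 ratio has 4 parts, so with N = 2908 the expected counts are:
  black-coated: 2908 × 3/4 = 2181
  white-coated: 2908 × 1/4 = 727
χ² = Σ (O − E)² / E
  black-coated: (2205 − 2181)² / 2181 = 0.2641
  white-coated: (703 − 727)² / 727 = 0.7923
χ² = 0.2641 + 0.7923 = 1.0564 ≈ 1.056
Degrees of freedom = 2 − 1 = 1; critical value at α = 0.05 is 3.841.
Since 1.056 < 3.841, we fail to reject the null hypothesis — the data are consistent with the 3:1 ratio.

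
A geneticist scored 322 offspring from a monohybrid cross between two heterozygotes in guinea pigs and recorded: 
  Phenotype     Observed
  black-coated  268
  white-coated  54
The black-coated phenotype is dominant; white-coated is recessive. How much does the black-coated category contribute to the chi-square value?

2.908

For a monohybrid cross between heterozygotes with complete dominance, the expected phenotypic ratio is 3:1.
Total ratio parts = 4. Expected numbers out of 322:
  black-coated: 322 × 3/4 = 241.5
  white-coated: 322 × 1/4 = 80.5
Contribution of black-coated: (268 − 241.5)² / 241.5 = 2.9079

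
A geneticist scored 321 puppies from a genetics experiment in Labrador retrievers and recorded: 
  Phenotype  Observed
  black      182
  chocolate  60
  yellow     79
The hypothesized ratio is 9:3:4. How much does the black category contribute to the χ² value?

0.011

Under the 9:3:4 hypothesis (Σ ratio = 16, N = 321):
  black: 321 × 9/16 = 180.5625
  chocolate: 321 × 3/16 = 60.1875
  yellow: 321 × 4/16 = 80.25
Contribution of black: (182 − 180.5625)² / 180.5625 = 0.0114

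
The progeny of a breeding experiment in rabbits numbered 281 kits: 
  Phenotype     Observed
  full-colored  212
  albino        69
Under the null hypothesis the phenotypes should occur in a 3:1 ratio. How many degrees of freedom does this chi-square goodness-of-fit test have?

A goodness-of-fit test with 2 phenotype classes has df = 2 − 1 = 1.

1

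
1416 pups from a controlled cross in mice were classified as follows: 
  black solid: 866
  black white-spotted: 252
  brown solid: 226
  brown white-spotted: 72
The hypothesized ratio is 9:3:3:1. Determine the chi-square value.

Under the 9:3:3:1 hypothesis (Σ ratio = 16, N = 1416):
  black solid: 1416 × 9/16 = 796.5
  black white-spotted: 1416 × 3/16 = 265.5
  brown solid: 1416 × 3/16 = 265.5
  brown white-spotted: 1416 × 1/16 = 88.5
χ² = Σ (O − E)² / E
  black solid: (866 − 796.5)² / 796.5 = 6.0643
  black white-spotted: (252 − 265.5)² / 265.5 = 0.6864
  brown solid: (226 − 265.5)² / 265.5 = 5.8766
  brown white-spotted: (72 − 88.5)² / 88.5 = 3.0763
χ² = 6.0643 + 0.6864 + 5.8766 + 3.0763 = 15.7036 ≈ 15.704

15.704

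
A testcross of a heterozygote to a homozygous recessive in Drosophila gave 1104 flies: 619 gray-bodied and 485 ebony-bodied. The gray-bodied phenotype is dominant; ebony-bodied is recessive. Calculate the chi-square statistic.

16.264

A testcross of a heterozygote (Aa × aa) gives a 1:1 phenotypic ratio.
Expected counts for N = 1104 under a 1:1 ratio (total parts = 2):
  gray-bodied: 1104 × 1/2 = 552
  ebony-bodied: 1104 × 1/2 = 552
χ² = Σ (O − E)² / E
  gray-bodied: (619 − 552)² / 552 = 8.1322
  ebony-bodied: (485 − 552)² / 552 = 8.1322
χ² = 8.1322 + 8.1322 = 16.2644 ≈ 16.264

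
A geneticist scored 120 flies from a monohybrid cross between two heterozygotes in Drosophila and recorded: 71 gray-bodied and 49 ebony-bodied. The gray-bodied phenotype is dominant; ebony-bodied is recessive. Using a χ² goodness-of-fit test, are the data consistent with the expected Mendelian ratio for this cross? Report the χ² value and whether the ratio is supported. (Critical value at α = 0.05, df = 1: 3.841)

For a monohybrid cross between heterozygotes with complete dominance, the expected phenotypic ratio is 3:1.
Expected counts for N = 120 under a 3:1 ratio (total parts = 4):
  gray-bodied: 120 × 3/4 = 90
  ebony-bodied: 120 × 1/4 = 30
χ² = Σ (O − E)² / E
  gray-bodied: (71 − 90)² / 90 = 4.0111
  ebony-bodied: (49 − 30)² / 30 = 12.0333
χ² = 4.0111 + 12.0333 = 16.0444 ≈ 16.044
Degrees of freedom = 2 − 1 = 1; critical value at α = 0.05 is 3.841.
Since 16.044 > 3.841, we reject the null hypothesis — the data do not fit the 3:1 ratio.

16.044; not consistent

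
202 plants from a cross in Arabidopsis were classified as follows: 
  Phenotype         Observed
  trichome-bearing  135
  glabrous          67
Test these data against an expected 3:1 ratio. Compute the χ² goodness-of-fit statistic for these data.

Expected counts for N = 202 under a 3:1 ratio (total parts = 4):
  trichome-bearing: 202 × 3/4 = 151.5
  glabrous: 202 × 1/4 = 50.5
χ² = Σ (O − E)² / E
  trichome-bearing: (135 − 151.5)² / 151.5 = 1.7970
  glabrous: (67 − 50.5)² / 50.5 = 5.3911
χ² = 1.7970 + 5.3911 = 7.1881 ≈ 7.188

7.188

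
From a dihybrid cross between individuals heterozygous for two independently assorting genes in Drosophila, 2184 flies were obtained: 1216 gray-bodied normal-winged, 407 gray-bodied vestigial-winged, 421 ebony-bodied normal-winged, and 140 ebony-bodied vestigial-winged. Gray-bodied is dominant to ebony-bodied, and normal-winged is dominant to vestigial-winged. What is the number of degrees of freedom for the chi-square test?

A dihybrid F₂ with independent assortment and complete dominance at both loci gives a 9:3:3:1 phenotypic ratio.
A goodness-of-fit test with 4 phenotype classes has df = 4 − 1 = 3.

3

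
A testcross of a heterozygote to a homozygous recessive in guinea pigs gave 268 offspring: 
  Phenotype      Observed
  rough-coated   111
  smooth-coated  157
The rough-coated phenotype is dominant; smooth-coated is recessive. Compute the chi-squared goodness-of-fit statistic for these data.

A testcross of a heterozygote (Aa × aa) gives a 1:1 phenotypic ratio.
Total ratio parts = 2. Expected numbers out of 268:
  rough-coated: 268 × 1/2 = 134
  smooth-coated: 268 × 1/2 = 134
χ² = Σ (O − E)² / E
  rough-coated: (111 − 134)² / 134 = 3.9478
  smooth-coated: (157 − 134)² / 134 = 3.9478
χ² = 3.9478 + 3.9478 = 7.8956 ≈ 7.896

7.896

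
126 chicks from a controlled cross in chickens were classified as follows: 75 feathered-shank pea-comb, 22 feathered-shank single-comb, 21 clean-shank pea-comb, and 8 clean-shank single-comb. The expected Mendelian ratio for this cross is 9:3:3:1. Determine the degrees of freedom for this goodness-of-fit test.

3

A goodness-of-fit test with 4 phenotype classes has df = 4 − 1 = 3.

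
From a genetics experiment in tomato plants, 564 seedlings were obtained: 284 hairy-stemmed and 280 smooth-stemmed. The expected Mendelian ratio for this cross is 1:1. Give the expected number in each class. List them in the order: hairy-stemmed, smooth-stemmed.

The 1:1 ratio has 2 parts, so with N = 564 the expected counts are:
  hairy-stemmed: 564 × 1/2 = 282
  smooth-stemmed: 564 × 1/2 = 282

282, 282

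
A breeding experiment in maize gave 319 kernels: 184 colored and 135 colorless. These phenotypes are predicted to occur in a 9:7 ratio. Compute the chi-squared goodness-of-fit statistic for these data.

0.265

Total ratio parts = 16. Expected numbers out of 319:
  colored: 319 × 9/16 = 179.4375
  colorless: 319 × 7/16 = 139.5625
χ² = Σ (O − E)² / E
  colored: (184 − 179.4375)² / 179.4375 = 0.1160
  colorless: (135 − 139.5625)² / 139.5625 = 0.1492
χ² = 0.1160 + 0.1492 = 0.2652 ≈ 0.265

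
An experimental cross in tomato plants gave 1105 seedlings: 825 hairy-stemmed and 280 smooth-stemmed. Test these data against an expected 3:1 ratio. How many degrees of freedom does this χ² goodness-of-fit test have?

1

A goodness-of-fit test with 2 phenotype classes has df = 2 − 1 = 1.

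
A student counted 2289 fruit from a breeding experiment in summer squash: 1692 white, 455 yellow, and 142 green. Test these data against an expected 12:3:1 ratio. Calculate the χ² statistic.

1.917

Under the 12:3:1 hypothesis (Σ ratio = 16, N = 2289):
  white: 2289 × 12/16 = 1716.75
  yellow: 2289 × 3/16 = 429.1875
  green: 2289 × 1/16 = 143.0625
χ² = Σ (O − E)² / E
  white: (1692 − 1716.75)² / 1716.75 = 0.3568
  yellow: (455 − 429.1875)² / 429.1875 = 1.5524
  green: (142 − 143.0625)² / 143.0625 = 0.0079
χ² = 0.3568 + 1.5524 + 0.0079 = 1.9171 ≈ 1.917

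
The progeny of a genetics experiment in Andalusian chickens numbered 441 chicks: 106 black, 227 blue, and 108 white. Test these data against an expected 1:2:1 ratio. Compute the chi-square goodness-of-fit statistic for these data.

0.401

Under the 1:2:1 hypothesis (Σ ratio = 4, N = 441):
  black: 441 × 1/4 = 110.25
  blue: 441 × 2/4 = 220.5
  white: 441 × 1/4 = 110.25
χ² = Σ (O − E)² / E
  black: (106 − 110.25)² / 110.25 = 0.1638
  blue: (227 − 220.5)² / 220.5 = 0.1916
  white: (108 − 110.25)² / 110.25 = 0.0459
χ² = 0.1638 + 0.1916 + 0.0459 = 0.4013 ≈ 0.401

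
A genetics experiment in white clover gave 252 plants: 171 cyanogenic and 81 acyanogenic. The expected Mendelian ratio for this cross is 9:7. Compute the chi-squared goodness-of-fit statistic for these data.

Under the 9:7 hypothesis (Σ ratio = 16, N = 252):
  cyanogenic: 252 × 9/16 = 141.75
  acyanogenic: 252 × 7/16 = 110.25
χ² = Σ (O − E)² / E
  cyanogenic: (171 − 141.75)² / 141.75 = 6.0357
  acyanogenic: (81 − 110.25)² / 110.25 = 7.7602
χ² = 6.0357 + 7.7602 = 13.7959 ≈ 13.796

13.796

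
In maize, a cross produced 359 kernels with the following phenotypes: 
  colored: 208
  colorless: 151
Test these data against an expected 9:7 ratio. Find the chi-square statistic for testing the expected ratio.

0.416

Under the 9:7 hypothesis (Σ ratio = 16, N = 359):
  colored: 359 × 9/16 = 201.9375
  colorless: 359 × 7/16 = 157.0625
χ² = Σ (O − E)² / E
  colored: (208 − 201.9375)² / 201.9375 = 0.1820
  colorless: (151 − 157.0625)² / 157.0625 = 0.2340
χ² = 0.1820 + 0.2340 = 0.416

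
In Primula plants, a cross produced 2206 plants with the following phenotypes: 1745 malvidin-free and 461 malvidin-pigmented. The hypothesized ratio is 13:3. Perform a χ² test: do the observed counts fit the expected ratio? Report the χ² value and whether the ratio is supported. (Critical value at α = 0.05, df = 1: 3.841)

Total ratio parts = 16. Expected numbers out of 2206:
  malvidin-free: 2206 × 13/16 = 1792.375
  malvidin-pigmented: 2206 × 3/16 = 413.625
χ² = Σ (O − E)² / E
  malvidin-free: (1745 − 1792.375)² / 1792.375 = 1.2522
  malvidin-pigmented: (461 − 413.625)² / 413.625 = 5.4261
χ² = 1.2522 + 5.4261 = 6.6783 ≈ 6.678
Degrees of freedom = 2 − 1 = 1; critical value at α = 0.05 is 3.841.
Since 6.678 > 3.841, we reject the null hypothesis — the data do not fit the 13:3 ratio.

6.678; not consistent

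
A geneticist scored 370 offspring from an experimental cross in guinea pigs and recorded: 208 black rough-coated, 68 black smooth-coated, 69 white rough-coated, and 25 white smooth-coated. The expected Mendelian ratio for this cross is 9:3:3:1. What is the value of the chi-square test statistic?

Under the 9:3:3:1 hypothesis (Σ ratio = 16, N = 370):
  black rough-coated: 370 × 9/16 = 208.125
  black smooth-coated: 370 × 3/16 = 69.375
  white rough-coated: 370 × 3/16 = 69.375
  white smooth-coated: 370 × 1/16 = 23.125
χ² = Σ (O − E)² / E
  black rough-coated: (208 − 208.125)² / 208.125 = 0.0001
  black smooth-coated: (68 − 69.375)² / 69.375 = 0.0273
  white rough-coated: (69 − 69.375)² / 69.375 = 0.0020
  white smooth-coated: (25 − 23.125)² / 23.125 = 0.1520
χ² = 0.0001 + 0.0273 + 0.0020 + 0.1520 = 0.1814 ≈ 0.181

0.181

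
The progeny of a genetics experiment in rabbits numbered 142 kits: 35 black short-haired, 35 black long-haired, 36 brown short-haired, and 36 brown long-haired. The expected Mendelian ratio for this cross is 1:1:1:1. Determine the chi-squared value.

The 1:1:1:1 ratio has 4 parts, so with N = 142 the expected counts are:
  black short-haired: 142 × 1/4 = 35.5
  black long-haired: 142 × 1/4 = 35.5
  brown short-haired: 142 × 1/4 = 35.5
  brown long-haired: 142 × 1/4 = 35.5
χ² = Σ (O − E)² / E
  black short-haired: (35 − 35.5)² / 35.5 = 0.0070
  black long-haired: (35 − 35.5)² / 35.5 = 0.0070
  brown short-haired: (36 − 35.5)² / 35.5 = 0.0070
  brown long-haired: (36 − 35.5)² / 35.5 = 0.0070
χ² = 0.0070 + 0.0070 + 0.0070 + 0.0070 = 0.028

0.028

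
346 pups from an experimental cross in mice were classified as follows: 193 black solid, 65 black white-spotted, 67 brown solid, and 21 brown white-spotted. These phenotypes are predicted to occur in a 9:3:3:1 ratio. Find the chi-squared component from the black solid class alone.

The 9:3:3:1 ratio has 16 parts, so with N = 346 the expected counts are:
  black solid: 346 × 9/16 = 194.625
  black white-spotted: 346 × 3/16 = 64.875
  brown solid: 346 × 3/16 = 64.875
  brown white-spotted: 346 × 1/16 = 21.625
Contribution of black solid: (193 − 194.625)² / 194.625 = 0.0136

0.014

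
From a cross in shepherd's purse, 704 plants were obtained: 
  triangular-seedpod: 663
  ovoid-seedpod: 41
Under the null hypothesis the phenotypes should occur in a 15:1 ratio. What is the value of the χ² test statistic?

Under the 15:1 hypothesis (Σ ratio = 16, N = 704):
  triangular-seedpod: 704 × 15/16 = 660
  ovoid-seedpod: 704 × 1/16 = 44
χ² = Σ (O − E)² / E
  triangular-seedpod: (663 − 660)² / 660 = 0.0136
  ovoid-seedpod: (41 − 44)² / 44 = 0.2045
χ² = 0.0136 + 0.2045 = 0.2181 ≈ 0.218

0.218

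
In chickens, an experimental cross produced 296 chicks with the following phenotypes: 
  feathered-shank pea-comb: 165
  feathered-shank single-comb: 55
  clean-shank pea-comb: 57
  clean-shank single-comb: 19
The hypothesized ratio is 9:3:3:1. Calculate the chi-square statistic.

0.072

Expected counts for N = 296 under a 9:3:3:1 ratio (total parts = 16):
  feathered-shank pea-comb: 296 × 9/16 = 166.5
  feathered-shank single-comb: 296 × 3/16 = 55.5
  clean-shank pea-comb: 296 × 3/16 = 55.5
  clean-shank single-comb: 296 × 1/16 = 18.5
χ² = Σ (O − E)² / E
  feathered-shank pea-comb: (165 − 166.5)² / 166.5 = 0.0135
  feathered-shank single-comb: (55 − 55.5)² / 55.5 = 0.0045
  clean-shank pea-comb: (57 − 55.5)² / 55.5 = 0.0405
  clean-shank single-comb: (19 − 18.5)² / 18.5 = 0.0135
χ² = 0.0135 + 0.0045 + 0.0405 + 0.0135 = 0.072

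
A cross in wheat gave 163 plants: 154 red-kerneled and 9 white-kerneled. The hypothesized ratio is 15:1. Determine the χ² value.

0.148

The 15:1 ratio has 16 parts, so with N = 163 the expected counts are:
  red-kerneled: 163 × 15/16 = 152.8125
  white-kerneled: 163 × 1/16 = 10.1875
χ² = Σ (O − E)² / E
  red-kerneled: (154 − 152.8125)² / 152.8125 = 0.0092
  white-kerneled: (9 − 10.1875)² / 10.1875 = 0.1384
χ² = 0.0092 + 0.1384 = 0.1476 ≈ 0.148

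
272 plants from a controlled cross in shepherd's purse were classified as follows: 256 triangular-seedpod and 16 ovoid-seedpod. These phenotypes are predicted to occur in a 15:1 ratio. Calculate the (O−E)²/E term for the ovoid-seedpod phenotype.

Expected counts for N = 272 under a 15:1 ratio (total parts = 16):
  triangular-seedpod: 272 × 15/16 = 255
  ovoid-seedpod: 272 × 1/16 = 17
Contribution of ovoid-seedpod: (16 − 17)² / 17 = 0.0588

0.059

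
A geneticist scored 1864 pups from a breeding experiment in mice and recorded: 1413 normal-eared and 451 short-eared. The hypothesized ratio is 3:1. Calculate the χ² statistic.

Expected counts for N = 1864 under a 3:1 ratio (total parts = 4):
  normal-eared: 1864 × 3/4 = 1398
  short-eared: 1864 × 1/4 = 466
χ² = Σ (O − E)² / E
  normal-eared: (1413 − 1398)² / 1398 = 0.1609
  short-eared: (451 − 466)² / 466 = 0.4828
χ² = 0.1609 + 0.4828 = 0.6437 ≈ 0.644

0.644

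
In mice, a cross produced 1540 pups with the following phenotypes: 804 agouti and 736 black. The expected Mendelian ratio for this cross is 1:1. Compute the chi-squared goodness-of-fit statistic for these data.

3.003

Total ratio parts = 2. Expected numbers out of 1540:
  agouti: 1540 × 1/2 = 770
  black: 1540 × 1/2 = 770
χ² = Σ (O − E)² / E
  agouti: (804 − 770)² / 770 = 1.5013
  black: (736 − 770)² / 770 = 1.5013
χ² = 1.5013 + 1.5013 = 3.0026 ≈ 3.003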